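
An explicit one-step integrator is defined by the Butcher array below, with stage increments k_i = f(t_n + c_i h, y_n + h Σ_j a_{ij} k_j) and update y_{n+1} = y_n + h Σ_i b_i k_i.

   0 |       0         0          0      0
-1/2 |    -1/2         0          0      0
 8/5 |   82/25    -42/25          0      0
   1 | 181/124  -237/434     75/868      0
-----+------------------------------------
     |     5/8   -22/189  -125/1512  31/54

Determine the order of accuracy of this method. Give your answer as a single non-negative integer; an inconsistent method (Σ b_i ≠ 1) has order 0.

4

b = (5/8, -22/189, -125/1512, 31/54)
c = (0, -1/2, 8/5, 1)
Ac = (0, 0, 21/25, 51/124)
Σ b_i: 5/8·1 + (-22/189)·1 + (-125/1512)·1 + 31/54·1 = 1 ✓
b·c: (-22/189)·(-1/2) + (-125/1512)·8/5 + 31/54·1 = 1/2 ✓
b·c²: (-22/189)·1/4 + (-125/1512)·64/25 + 31/54·1 = 1/3 ✓
b·Ac: (-125/1512)·21/25 + 31/54·51/124 = 1/6 ✓
b·c³: (-22/189)·(-1/8) + (-125/1512)·512/125 + 31/54·1 = 1/4 ✓
b·(c∘Ac): (-125/1512)·168/125 + 31/54·51/124 = 1/8 ✓
b·Ac²: (-125/1512)·(-21/50) + 31/54·21/248 = 1/12 ✓
b·A²c: 31/54·9/124 = 1/24 ✓; 4 stages ⇒ order 4.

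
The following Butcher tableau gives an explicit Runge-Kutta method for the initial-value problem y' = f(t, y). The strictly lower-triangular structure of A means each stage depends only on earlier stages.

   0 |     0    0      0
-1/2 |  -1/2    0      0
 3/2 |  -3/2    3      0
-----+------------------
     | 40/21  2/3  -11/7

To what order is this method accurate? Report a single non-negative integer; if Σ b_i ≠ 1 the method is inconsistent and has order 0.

1

b = (40/21, 2/3, -11/7)
c = (0, -1/2, 3/2)
Ac = (0, 0, -3/2)
Σ b_i: 40/21·1 + 2/3·1 + (-11/7)·1 = 1 ✓
b·c: 2/3·(-1/2) + (-11/7)·3/2 = -113/42 ≠ 1/2 ⇒ order 1.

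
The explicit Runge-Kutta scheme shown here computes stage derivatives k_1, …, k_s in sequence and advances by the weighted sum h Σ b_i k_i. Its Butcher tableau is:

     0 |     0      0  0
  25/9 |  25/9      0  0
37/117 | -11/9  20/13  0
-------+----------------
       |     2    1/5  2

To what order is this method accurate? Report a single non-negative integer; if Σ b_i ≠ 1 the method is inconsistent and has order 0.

0

b = (2, 1/5, 2)
c = (0, 25/9, 37/117)
Ac = (0, 0, 500/117)
Σ b_i: 2·1 + 1/5·1 + 2·1 = 21/5 ≠ 1 ⇒ order 0.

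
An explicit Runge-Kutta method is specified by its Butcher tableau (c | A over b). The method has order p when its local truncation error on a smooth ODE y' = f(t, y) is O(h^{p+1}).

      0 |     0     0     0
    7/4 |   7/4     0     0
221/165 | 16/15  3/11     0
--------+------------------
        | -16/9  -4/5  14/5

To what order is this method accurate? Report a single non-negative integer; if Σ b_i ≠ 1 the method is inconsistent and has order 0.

0

b = (-16/9, -4/5, 14/5)
c = (0, 7/4, 221/165)
Ac = (0, 0, 21/44)
Σ b_i: (-16/9)·1 + (-4/5)·1 + 14/5·1 = 2/9 ≠ 1 ⇒ order 0.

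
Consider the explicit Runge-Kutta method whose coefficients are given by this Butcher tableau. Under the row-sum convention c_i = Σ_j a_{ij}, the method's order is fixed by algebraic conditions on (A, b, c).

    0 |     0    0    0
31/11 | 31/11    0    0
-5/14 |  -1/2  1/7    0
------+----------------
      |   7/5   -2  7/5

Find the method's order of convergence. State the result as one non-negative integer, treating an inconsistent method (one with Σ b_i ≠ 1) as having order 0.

0

b = (7/5, -2, 7/5)
c = (0, 31/11, -5/14)
Ac = (0, 0, 31/77)
Σ b_i: 7/5·1 + (-2)·1 + 7/5·1 = 4/5 ≠ 1 ⇒ order 0.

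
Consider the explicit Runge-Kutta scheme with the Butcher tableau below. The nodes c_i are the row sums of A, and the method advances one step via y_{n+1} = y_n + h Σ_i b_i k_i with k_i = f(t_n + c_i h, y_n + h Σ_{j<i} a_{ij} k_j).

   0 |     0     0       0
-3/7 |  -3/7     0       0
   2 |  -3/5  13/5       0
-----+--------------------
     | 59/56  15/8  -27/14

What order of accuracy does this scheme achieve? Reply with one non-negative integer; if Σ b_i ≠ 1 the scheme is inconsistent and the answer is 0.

1

b = (59/56, 15/8, -27/14)
c = (0, -3/7, 2)
Ac = (0, 0, -39/35)
Σ b_i: 59/56·1 + 15/8·1 + (-27/14)·1 = 1 ✓
b·c: 15/8·(-3/7) + (-27/14)·2 = -261/56 ≠ 1/2 ⇒ order 1.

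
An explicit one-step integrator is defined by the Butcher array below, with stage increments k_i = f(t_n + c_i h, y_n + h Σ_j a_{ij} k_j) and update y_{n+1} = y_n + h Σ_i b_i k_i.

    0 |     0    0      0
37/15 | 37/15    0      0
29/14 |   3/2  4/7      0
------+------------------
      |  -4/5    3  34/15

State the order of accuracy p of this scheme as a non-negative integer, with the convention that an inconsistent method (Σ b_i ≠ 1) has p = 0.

0

b = (-4/5, 3, 34/15)
c = (0, 37/15, 29/14)
Ac = (0, 0, 148/105)
Σ b_i: (-4/5)·1 + 3·1 + 34/15·1 = 67/15 ≠ 1 ⇒ order 0.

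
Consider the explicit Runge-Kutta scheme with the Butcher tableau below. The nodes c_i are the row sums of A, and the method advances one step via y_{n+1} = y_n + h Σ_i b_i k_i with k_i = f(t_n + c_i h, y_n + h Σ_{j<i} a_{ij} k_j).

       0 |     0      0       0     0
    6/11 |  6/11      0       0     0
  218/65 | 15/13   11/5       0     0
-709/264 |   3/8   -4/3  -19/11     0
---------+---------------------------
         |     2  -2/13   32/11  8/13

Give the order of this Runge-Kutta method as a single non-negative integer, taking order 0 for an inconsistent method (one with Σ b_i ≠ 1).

0

b = (2, -2/13, 32/11, 8/13)
c = (0, 6/11, 218/65, -709/264)
Ac = (0, 0, 6/5, -4662/715)
Σ b_i: 2·1 + (-2/13)·1 + 32/11·1 + 8/13·1 = 768/143 ≠ 1 ⇒ order 0.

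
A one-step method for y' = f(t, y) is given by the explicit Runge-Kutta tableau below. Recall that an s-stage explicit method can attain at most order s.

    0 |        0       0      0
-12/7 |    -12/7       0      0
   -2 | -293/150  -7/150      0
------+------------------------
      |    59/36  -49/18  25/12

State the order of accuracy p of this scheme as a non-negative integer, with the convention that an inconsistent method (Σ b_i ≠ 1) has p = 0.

b = (59/36, -49/18, 25/12)
c = (0, -12/7, -2)
Ac = (0, 0, 2/25)
Σ b_i: 59/36·1 + (-49/18)·1 + 25/12·1 = 1 ✓
b·c: (-49/18)·(-12/7) + 25/12·(-2) = 1/2 ✓
b·c²: (-49/18)·144/49 + 25/12·4 = 1/3 ✓
b·Ac: 25/12·2/25 = 1/6 ✓; 3 stages ⇒ order 3.

3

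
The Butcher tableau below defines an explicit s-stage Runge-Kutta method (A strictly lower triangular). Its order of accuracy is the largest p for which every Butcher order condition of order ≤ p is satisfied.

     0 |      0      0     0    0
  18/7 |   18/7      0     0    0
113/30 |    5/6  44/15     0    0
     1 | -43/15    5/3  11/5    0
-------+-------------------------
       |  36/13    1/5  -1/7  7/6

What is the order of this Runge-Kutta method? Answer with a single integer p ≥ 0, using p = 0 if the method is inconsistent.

0

b = (36/13, 1/5, -1/7, 7/6)
c = (0, 18/7, 113/30, 1)
Ac = (0, 0, 264/35, 13201/1050)
Σ b_i: 36/13·1 + 1/5·1 + (-1/7)·1 + 7/6·1 = 10901/2730 ≠ 1 ⇒ order 0.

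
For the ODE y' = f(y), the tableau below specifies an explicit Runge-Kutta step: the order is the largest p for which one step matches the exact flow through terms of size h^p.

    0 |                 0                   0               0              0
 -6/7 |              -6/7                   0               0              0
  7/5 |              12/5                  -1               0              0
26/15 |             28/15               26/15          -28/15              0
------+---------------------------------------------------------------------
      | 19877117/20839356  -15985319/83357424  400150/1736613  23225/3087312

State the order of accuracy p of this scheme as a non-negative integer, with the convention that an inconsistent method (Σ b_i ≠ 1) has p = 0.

b = (19877117/20839356, -15985319/83357424, 400150/1736613, 23225/3087312)
c = (0, -6/7, 7/5, 26/15)
Ac = (0, 0, 6/7, -2152/525)
Σ b_i: 19877117/20839356·1 + (-15985319/83357424)·1 + 400150/1736613·1 + 23225/3087312·1 = 1 ✓
b·c: (-15985319/83357424)·(-6/7) + 400150/1736613·7/5 + 23225/3087312·26/15 = 1/2 ✓
b·c²: (-15985319/83357424)·36/49 + 400150/1736613·49/25 + 23225/3087312·676/225 = 1/3 ✓
b·Ac: 400150/1736613·6/7 + 23225/3087312·(-2152/525) = 1/6 ✓
b·c³: (-15985319/83357424)·(-216/343) + 400150/1736613·343/125 + 23225/3087312·17576/3375 = 144455356/182344365 ≠ 1/4 ⇒ order 3.
b·(c∘Ac): 400150/1736613·6/5 + 23225/3087312·(-55952/7875) = 13557587/60781455 ≠ 1/8
b·Ac²: 400150/1736613·(-36/49) + 23225/3087312·(-43828/18375) = -15173579/81041940 ≠ 1/12
b·A²c: 23225/3087312·(-8/5) = -4645/385914 ≠ 1/24

3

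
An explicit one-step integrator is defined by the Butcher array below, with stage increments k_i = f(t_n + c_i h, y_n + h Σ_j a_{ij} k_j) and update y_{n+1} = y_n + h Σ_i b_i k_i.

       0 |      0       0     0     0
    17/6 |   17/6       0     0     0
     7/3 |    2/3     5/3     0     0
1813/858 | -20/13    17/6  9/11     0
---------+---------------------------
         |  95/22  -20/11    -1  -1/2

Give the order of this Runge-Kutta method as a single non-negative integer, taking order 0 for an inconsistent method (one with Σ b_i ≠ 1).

1

b = (95/22, -20/11, -1, -1/2)
c = (0, 17/6, 7/3, 1813/858)
Ac = (0, 0, 85/18, 3935/396)
Σ b_i: 95/22·1 + (-20/11)·1 + (-1)·1 + (-1/2)·1 = 1 ✓
b·c: (-20/11)·17/6 + (-1)·7/3 + (-1/2)·1813/858 = -14657/1716 ≠ 1/2 ⇒ order 1.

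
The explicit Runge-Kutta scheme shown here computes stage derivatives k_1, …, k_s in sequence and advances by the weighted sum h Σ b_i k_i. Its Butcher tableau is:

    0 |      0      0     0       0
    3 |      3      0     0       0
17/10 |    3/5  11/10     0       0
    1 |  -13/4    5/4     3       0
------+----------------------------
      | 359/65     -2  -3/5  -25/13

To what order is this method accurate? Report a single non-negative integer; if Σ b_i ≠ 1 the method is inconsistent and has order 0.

b = (359/65, -2, -3/5, -25/13)
c = (0, 3, 17/10, 1)
Ac = (0, 0, 33/10, 177/20)
Σ b_i: 359/65·1 + (-2)·1 + (-3/5)·1 + (-25/13)·1 = 1 ✓
b·c: (-2)·3 + (-3/5)·17/10 + (-25/13)·1 = -5813/650 ≠ 1/2 ⇒ order 1.

1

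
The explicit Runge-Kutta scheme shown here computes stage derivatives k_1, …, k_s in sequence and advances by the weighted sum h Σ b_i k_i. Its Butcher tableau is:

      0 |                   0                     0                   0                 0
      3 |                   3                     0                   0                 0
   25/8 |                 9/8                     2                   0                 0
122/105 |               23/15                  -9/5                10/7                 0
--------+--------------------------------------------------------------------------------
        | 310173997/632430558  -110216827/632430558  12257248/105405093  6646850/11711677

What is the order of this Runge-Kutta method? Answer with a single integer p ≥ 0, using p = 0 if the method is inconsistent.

3

b = (310173997/632430558, -110216827/632430558, 12257248/105405093, 6646850/11711677)
c = (0, 3, 25/8, 122/105)
Ac = (0, 0, 6, -131/140)
Σ b_i: 310173997/632430558·1 + (-110216827/632430558)·1 + 12257248/105405093·1 + 6646850/11711677·1 = 1 ✓
b·c: (-110216827/632430558)·3 + 12257248/105405093·25/8 + 6646850/11711677·122/105 = 1/2 ✓
b·c²: (-110216827/632430558)·9 + 12257248/105405093·625/64 + 6646850/11711677·14884/11025 = 1/3 ✓
b·Ac: 12257248/105405093·6 + 6646850/11711677·(-131/140) = 1/6 ✓
b·c³: (-110216827/632430558)·27 + 12257248/105405093·15625/512 + 6646850/11711677·1815848/1157625 = -47171192777/177080556240 ≠ 1/4 ⇒ order 3.
b·(c∘Ac): 12257248/105405093·75/4 + 6646850/11711677·(-7991/7350) = 54928217/35135031 ≠ 1/8
b·Ac²: 12257248/105405093·18 + 6646850/11711677·(-2519/1120) = 153040291/187386832 ≠ 1/12
b·A²c: 6646850/11711677·60/7 = 56973000/11711677 ≠ 1/24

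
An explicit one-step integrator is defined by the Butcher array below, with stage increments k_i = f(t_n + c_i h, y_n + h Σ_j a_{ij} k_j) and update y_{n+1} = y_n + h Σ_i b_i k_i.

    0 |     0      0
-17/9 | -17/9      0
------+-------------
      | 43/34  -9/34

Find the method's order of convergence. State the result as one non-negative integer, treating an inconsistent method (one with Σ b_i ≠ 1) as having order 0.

b = (43/34, -9/34)
c = (0, -17/9)
Σ b_i: 43/34·1 + (-9/34)·1 = 1 ✓
b·c: (-9/34)·(-17/9) = 1/2 ✓; 2 stages ⇒ order 2.

2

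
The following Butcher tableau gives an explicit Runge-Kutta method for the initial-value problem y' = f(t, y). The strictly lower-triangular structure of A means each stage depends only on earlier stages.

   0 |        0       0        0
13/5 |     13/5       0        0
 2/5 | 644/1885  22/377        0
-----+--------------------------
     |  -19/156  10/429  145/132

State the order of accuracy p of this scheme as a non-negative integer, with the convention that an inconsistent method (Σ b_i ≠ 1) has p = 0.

b = (-19/156, 10/429, 145/132)
c = (0, 13/5, 2/5)
Ac = (0, 0, 22/145)
Σ b_i: (-19/156)·1 + 10/429·1 + 145/132·1 = 1 ✓
b·c: 10/429·13/5 + 145/132·2/5 = 1/2 ✓
b·c²: 10/429·169/25 + 145/132·4/25 = 1/3 ✓
b·Ac: 145/132·22/145 = 1/6 ✓; 3 stages ⇒ order 3.

3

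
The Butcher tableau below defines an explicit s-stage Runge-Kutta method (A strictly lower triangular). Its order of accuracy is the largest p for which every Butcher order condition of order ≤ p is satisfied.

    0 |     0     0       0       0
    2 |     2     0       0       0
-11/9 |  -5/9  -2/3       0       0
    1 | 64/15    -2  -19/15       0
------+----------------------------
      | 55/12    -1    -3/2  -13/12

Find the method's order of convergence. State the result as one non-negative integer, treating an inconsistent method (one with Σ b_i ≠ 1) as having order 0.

1

b = (55/12, -1, -3/2, -13/12)
c = (0, 2, -11/9, 1)
Ac = (0, 0, -4/3, -331/135)
Σ b_i: 55/12·1 + (-1)·1 + (-3/2)·1 + (-13/12)·1 = 1 ✓
b·c: (-1)·2 + (-3/2)·(-11/9) + (-13/12)·1 = -5/4 ≠ 1/2 ⇒ order 1.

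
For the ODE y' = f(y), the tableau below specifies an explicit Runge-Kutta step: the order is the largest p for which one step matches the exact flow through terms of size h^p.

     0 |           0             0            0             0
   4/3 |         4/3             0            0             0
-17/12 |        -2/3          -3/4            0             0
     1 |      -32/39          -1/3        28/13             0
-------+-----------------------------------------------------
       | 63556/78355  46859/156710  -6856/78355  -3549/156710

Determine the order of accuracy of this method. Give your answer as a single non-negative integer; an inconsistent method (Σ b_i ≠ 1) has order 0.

3

b = (63556/78355, 46859/156710, -6856/78355, -3549/156710)
c = (0, 4/3, -17/12, 1)
Ac = (0, 0, -1, -409/117)
Σ b_i: 63556/78355·1 + 46859/156710·1 + (-6856/78355)·1 + (-3549/156710)·1 = 1 ✓
b·c: 46859/156710·4/3 + (-6856/78355)·(-17/12) + (-3549/156710)·1 = 1/2 ✓
b·c²: 46859/156710·16/9 + (-6856/78355)·289/144 + (-3549/156710)·1 = 1/3 ✓
b·Ac: (-6856/78355)·(-1) + (-3549/156710)·(-409/117) = 1/6 ✓
b·c³: 46859/156710·64/27 + (-6856/78355)·(-4913/1728) + (-3549/156710)·1 = 586039/626840 ≠ 1/4 ⇒ order 3.
b·(c∘Ac): (-6856/78355)·17/12 + (-3549/156710)·(-409/117) = -7019/156710 ≠ 1/8
b·Ac²: (-6856/78355)·(-4/3) + (-3549/156710)·5237/1404 = 181609/5641560 ≠ 1/12
b·A²c: (-3549/156710)·(-28/13) = 3822/78355 ≠ 1/24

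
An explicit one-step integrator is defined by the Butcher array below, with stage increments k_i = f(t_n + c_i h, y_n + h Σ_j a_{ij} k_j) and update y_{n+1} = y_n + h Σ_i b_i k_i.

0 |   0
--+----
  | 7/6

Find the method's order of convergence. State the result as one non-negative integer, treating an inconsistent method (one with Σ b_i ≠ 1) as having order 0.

b = (7/6)
c = (0)
Σ b_i: 7/6·1 = 7/6 ≠ 1 ⇒ order 0.

0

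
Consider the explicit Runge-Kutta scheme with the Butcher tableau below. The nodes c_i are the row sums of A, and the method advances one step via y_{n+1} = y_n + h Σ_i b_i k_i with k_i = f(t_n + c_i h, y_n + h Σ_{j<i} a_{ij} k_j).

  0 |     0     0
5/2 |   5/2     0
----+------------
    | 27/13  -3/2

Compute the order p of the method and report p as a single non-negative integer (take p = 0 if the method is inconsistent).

b = (27/13, -3/2)
c = (0, 5/2)
Σ b_i: 27/13·1 + (-3/2)·1 = 15/26 ≠ 1 ⇒ order 0.

0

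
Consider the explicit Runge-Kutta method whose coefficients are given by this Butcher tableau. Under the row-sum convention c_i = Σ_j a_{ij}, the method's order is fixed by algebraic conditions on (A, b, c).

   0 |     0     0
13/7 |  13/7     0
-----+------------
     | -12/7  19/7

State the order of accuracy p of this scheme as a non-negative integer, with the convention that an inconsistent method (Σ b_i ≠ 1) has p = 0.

b = (-12/7, 19/7)
c = (0, 13/7)
Σ b_i: (-12/7)·1 + 19/7·1 = 1 ✓
b·c: 19/7·13/7 = 247/49 ≠ 1/2 ⇒ order 1.

1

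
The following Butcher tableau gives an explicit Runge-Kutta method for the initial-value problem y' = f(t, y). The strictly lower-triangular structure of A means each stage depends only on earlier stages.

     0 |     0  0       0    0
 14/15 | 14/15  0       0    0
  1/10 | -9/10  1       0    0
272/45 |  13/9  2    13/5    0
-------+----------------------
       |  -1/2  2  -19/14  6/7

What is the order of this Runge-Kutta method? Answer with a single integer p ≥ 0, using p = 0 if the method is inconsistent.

1

b = (-1/2, 2, -19/14, 6/7)
c = (0, 14/15, 1/10, 272/45)
Ac = (0, 0, 14/15, 319/150)
Σ b_i: (-1/2)·1 + 2·1 + (-19/14)·1 + 6/7·1 = 1 ✓
b·c: 2·14/15 + (-19/14)·1/10 + 6/7·272/45 = 2903/420 ≠ 1/2 ⇒ order 1.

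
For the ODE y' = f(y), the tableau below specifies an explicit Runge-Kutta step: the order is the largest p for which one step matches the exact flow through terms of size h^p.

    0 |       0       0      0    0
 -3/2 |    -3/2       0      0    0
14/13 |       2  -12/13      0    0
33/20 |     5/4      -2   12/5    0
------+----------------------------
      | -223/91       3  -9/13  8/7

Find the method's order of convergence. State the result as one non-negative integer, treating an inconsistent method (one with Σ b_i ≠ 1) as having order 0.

1

b = (-223/91, 3, -9/13, 8/7)
c = (0, -3/2, 14/13, 33/20)
Ac = (0, 0, 18/13, 363/65)
Σ b_i: (-223/91)·1 + 3·1 + (-9/13)·1 + 8/7·1 = 1 ✓
b·c: 3·(-3/2) + (-9/13)·14/13 + 8/7·33/20 = -39747/11830 ≠ 1/2 ⇒ order 1.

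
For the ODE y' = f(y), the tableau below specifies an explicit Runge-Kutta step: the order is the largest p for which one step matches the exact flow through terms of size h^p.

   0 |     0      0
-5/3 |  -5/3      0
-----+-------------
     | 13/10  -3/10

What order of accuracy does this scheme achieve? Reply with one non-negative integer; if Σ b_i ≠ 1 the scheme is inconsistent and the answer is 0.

2

b = (13/10, -3/10)
c = (0, -5/3)
Σ b_i: 13/10·1 + (-3/10)·1 = 1 ✓
b·c: (-3/10)·(-5/3) = 1/2 ✓; 2 stages ⇒ order 2.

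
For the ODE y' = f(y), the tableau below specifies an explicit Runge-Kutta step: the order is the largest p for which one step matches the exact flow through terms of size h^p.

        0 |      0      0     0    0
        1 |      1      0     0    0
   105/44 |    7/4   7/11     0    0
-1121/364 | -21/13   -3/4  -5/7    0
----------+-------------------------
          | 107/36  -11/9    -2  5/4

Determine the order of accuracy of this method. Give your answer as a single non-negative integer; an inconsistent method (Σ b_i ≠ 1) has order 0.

b = (107/36, -11/9, -2, 5/4)
c = (0, 1, 105/44, -1121/364)
Ac = (0, 0, 7/11, -27/11)
Σ b_i: 107/36·1 + (-11/9)·1 + (-2)·1 + 5/4·1 = 1 ✓
b·c: (-11/9)·1 + (-2)·105/44 + 5/4·(-1121/364) = -1419031/144144 ≠ 1/2 ⇒ order 1.

1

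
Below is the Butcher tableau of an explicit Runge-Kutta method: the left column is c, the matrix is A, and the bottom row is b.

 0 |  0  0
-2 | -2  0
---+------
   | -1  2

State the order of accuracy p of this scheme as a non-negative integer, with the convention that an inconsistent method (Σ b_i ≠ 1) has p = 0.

b = (-1, 2)
c = (0, -2)
Σ b_i: (-1)·1 + 2·1 = 1 ✓
b·c: 2·(-2) = -4 ≠ 1/2 ⇒ order 1.

1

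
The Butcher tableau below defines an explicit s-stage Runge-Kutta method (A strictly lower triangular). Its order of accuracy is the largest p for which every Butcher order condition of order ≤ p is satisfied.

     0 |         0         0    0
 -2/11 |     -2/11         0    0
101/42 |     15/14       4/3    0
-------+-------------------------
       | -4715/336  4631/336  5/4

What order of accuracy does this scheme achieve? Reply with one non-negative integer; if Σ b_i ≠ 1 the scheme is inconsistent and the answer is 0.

2

b = (-4715/336, 4631/336, 5/4)
c = (0, -2/11, 101/42)
Ac = (0, 0, -8/33)
Σ b_i: (-4715/336)·1 + 4631/336·1 + 5/4·1 = 1 ✓
b·c: 4631/336·(-2/11) + 5/4·101/42 = 1/2 ✓
b·c²: 4631/336·4/121 + 5/4·10201/1764 = 596419/77616 ≠ 1/3 ⇒ order 2.
b·Ac: 5/4·(-8/33) = -10/33 ≠ 1/6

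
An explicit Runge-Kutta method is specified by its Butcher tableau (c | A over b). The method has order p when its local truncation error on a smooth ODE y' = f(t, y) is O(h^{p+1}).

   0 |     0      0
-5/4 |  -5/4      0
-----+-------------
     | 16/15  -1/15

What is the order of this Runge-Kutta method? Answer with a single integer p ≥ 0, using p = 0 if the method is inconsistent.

b = (16/15, -1/15)
c = (0, -5/4)
Σ b_i: 16/15·1 + (-1/15)·1 = 1 ✓
b·c: (-1/15)·(-5/4) = 1/12 ≠ 1/2 ⇒ order 1.

1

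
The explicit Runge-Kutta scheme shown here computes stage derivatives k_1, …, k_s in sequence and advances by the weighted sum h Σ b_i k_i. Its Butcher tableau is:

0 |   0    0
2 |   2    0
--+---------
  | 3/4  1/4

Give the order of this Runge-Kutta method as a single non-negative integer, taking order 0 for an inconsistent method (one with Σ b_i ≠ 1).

b = (3/4, 1/4)
c = (0, 2)
Σ b_i: 3/4·1 + 1/4·1 = 1 ✓
b·c: 1/4·2 = 1/2 ✓; 2 stages ⇒ order 2.

2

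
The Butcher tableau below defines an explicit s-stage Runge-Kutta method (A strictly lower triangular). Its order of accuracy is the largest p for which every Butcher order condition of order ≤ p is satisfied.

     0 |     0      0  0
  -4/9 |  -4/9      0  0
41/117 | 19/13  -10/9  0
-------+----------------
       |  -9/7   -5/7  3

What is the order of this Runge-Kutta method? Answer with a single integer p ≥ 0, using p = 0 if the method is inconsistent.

b = (-9/7, -5/7, 3)
c = (0, -4/9, 41/117)
Ac = (0, 0, 40/81)
Σ b_i: (-9/7)·1 + (-5/7)·1 + 3·1 = 1 ✓
b·c: (-5/7)·(-4/9) + 3·41/117 = 1121/819 ≠ 1/2 ⇒ order 1.

1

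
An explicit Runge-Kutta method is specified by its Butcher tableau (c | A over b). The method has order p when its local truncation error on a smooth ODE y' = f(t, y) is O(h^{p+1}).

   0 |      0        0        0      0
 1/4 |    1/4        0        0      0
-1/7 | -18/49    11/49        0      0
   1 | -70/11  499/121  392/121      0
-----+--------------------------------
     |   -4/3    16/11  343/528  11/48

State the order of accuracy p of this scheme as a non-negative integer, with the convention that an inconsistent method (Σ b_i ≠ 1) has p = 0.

4

b = (-4/3, 16/11, 343/528, 11/48)
c = (0, 1/4, -1/7, 1)
Ac = (0, 0, 11/196, 25/44)
Σ b_i: (-4/3)·1 + 16/11·1 + 343/528·1 + 11/48·1 = 1 ✓
b·c: 16/11·1/4 + 343/528·(-1/7) + 11/48·1 = 1/2 ✓
b·c²: 16/11·1/16 + 343/528·1/49 + 11/48·1 = 1/3 ✓
b·Ac: 343/528·11/196 + 11/48·25/44 = 1/6 ✓
b·c³: 16/11·1/64 + 343/528·(-1/343) + 11/48·1 = 1/4 ✓
b·(c∘Ac): 343/528·(-11/1372) + 11/48·25/44 = 1/8 ✓
b·Ac²: 343/528·11/784 + 11/48·57/176 = 1/12 ✓
b·A²c: 11/48·2/11 = 1/24 ✓; 4 stages ⇒ order 4.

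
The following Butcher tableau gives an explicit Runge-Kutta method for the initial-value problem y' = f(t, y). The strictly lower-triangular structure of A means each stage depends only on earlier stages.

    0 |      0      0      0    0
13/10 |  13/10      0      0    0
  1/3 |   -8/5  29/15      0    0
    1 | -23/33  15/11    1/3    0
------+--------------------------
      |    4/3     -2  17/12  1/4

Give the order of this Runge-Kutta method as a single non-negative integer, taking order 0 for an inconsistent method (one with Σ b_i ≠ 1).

1

b = (4/3, -2, 17/12, 1/4)
c = (0, 13/10, 1/3, 1)
Ac = (0, 0, 377/150, 373/198)
Σ b_i: 4/3·1 + (-2)·1 + 17/12·1 + 1/4·1 = 1 ✓
b·c: (-2)·13/10 + 17/12·1/3 + 1/4·1 = -169/90 ≠ 1/2 ⇒ order 1.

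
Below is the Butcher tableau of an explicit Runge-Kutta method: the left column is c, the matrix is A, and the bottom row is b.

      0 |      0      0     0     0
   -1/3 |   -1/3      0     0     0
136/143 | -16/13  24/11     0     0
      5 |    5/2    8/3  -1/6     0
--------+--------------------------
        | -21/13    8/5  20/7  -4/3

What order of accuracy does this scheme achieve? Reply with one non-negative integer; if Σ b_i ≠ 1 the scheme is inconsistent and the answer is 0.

b = (-21/13, 8/5, 20/7, -4/3)
c = (0, -1/3, 136/143, 5)
Ac = (0, 0, -8/11, -1348/1287)
Σ b_i: (-21/13)·1 + 8/5·1 + 20/7·1 + (-4/3)·1 = 2059/1365 ≠ 1 ⇒ order 0.

0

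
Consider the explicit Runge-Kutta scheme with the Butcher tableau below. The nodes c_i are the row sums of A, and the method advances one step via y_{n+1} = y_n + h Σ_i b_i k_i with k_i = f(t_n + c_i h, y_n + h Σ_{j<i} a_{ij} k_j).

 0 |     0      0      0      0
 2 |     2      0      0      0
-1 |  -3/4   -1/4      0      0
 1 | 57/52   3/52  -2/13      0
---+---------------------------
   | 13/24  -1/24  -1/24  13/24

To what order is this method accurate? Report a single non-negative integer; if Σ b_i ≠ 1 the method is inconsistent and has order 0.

b = (13/24, -1/24, -1/24, 13/24)
c = (0, 2, -1, 1)
Ac = (0, 0, -1/2, 7/26)
Σ b_i: 13/24·1 + (-1/24)·1 + (-1/24)·1 + 13/24·1 = 1 ✓
b·c: (-1/24)·2 + (-1/24)·(-1) + 13/24·1 = 1/2 ✓
b·c²: (-1/24)·4 + (-1/24)·1 + 13/24·1 = 1/3 ✓
b·Ac: (-1/24)·(-1/2) + 13/24·7/26 = 1/6 ✓
b·c³: (-1/24)·8 + (-1/24)·(-1) + 13/24·1 = 1/4 ✓
b·(c∘Ac): (-1/24)·1/2 + 13/24·7/26 = 1/8 ✓
b·Ac²: (-1/24)·(-1) + 13/24·1/13 = 1/12 ✓
b·A²c: 13/24·1/13 = 1/24 ✓; 4 stages ⇒ order 4.

4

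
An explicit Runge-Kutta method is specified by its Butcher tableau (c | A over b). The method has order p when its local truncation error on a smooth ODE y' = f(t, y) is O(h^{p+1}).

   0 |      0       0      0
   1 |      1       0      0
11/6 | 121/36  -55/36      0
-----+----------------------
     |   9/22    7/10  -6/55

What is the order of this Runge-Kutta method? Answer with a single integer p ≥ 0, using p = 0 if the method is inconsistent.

3

b = (9/22, 7/10, -6/55)
c = (0, 1, 11/6)
Ac = (0, 0, -55/36)
Σ b_i: 9/22·1 + 7/10·1 + (-6/55)·1 = 1 ✓
b·c: 7/10·1 + (-6/55)·11/6 = 1/2 ✓
b·c²: 7/10·1 + (-6/55)·121/36 = 1/3 ✓
b·Ac: (-6/55)·(-55/36) = 1/6 ✓; 3 stages ⇒ order 3.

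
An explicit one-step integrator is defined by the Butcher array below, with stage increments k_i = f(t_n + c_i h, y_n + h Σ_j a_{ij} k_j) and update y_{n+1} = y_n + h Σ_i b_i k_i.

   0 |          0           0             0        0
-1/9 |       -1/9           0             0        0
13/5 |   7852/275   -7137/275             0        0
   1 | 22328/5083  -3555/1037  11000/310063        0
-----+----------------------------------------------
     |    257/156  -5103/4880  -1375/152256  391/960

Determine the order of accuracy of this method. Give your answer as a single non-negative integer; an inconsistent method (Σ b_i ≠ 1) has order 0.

b = (257/156, -5103/4880, -1375/152256, 391/960)
c = (0, -1/9, 13/5, 1)
Ac = (0, 0, 793/275, 185/391)
Σ b_i: 257/156·1 + (-5103/4880)·1 + (-1375/152256)·1 + 391/960·1 = 1 ✓
b·c: (-5103/4880)·(-1/9) + (-1375/152256)·13/5 + 391/960·1 = 1/2 ✓
b·c²: (-5103/4880)·1/81 + (-1375/152256)·169/25 + 391/960·1 = 1/3 ✓
b·Ac: (-1375/152256)·793/275 + 391/960·185/391 = 1/6 ✓
b·c³: (-5103/4880)·(-1/729) + (-1375/152256)·2197/125 + 391/960·1 = 1/4 ✓
b·(c∘Ac): (-1375/152256)·10309/1375 + 391/960·185/391 = 1/8 ✓
b·Ac²: (-1375/152256)·(-793/2475) + 391/960·695/3519 = 1/12 ✓
b·A²c: 391/960·40/391 = 1/24 ✓; 4 stages ⇒ order 4.

4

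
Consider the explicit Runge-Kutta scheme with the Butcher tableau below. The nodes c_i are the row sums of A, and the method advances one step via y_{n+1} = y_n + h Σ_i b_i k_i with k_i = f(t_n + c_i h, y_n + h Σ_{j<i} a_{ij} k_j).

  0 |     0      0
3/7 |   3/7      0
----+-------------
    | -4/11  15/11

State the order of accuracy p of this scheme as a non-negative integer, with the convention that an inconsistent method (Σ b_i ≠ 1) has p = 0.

1

b = (-4/11, 15/11)
c = (0, 3/7)
Σ b_i: (-4/11)·1 + 15/11·1 = 1 ✓
b·c: 15/11·3/7 = 45/77 ≠ 1/2 ⇒ order 1.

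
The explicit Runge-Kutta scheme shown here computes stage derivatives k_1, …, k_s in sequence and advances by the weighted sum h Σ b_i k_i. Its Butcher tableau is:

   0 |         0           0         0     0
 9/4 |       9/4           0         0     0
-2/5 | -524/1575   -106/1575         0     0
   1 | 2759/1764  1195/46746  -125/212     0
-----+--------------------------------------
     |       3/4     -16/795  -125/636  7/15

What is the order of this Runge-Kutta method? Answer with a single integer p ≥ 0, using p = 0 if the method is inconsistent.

b = (3/4, -16/795, -125/636, 7/15)
c = (0, 9/4, -2/5, 1)
Ac = (0, 0, -53/350, 115/392)
Σ b_i: 3/4·1 + (-16/795)·1 + (-125/636)·1 + 7/15·1 = 1 ✓
b·c: (-16/795)·9/4 + (-125/636)·(-2/5) + 7/15·1 = 1/2 ✓
b·c²: (-16/795)·81/16 + (-125/636)·4/25 + 7/15·1 = 1/3 ✓
b·Ac: (-125/636)·(-53/350) + 7/15·115/392 = 1/6 ✓
b·c³: (-16/795)·729/64 + (-125/636)·(-8/125) + 7/15·1 = 1/4 ✓
b·(c∘Ac): (-125/636)·53/875 + 7/15·115/392 = 1/8 ✓
b·Ac²: (-125/636)·(-477/1400) + 7/15·55/1568 = 1/12 ✓
b·A²c: 7/15·5/56 = 1/24 ✓; 4 stages ⇒ order 4.

4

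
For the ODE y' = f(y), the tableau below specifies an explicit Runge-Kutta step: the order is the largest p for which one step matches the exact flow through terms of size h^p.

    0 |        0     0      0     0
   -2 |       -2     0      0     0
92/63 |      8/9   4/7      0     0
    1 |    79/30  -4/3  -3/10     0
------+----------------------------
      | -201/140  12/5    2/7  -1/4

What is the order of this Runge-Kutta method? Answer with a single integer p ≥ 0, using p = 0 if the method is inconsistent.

b = (-201/140, 12/5, 2/7, -1/4)
c = (0, -2, 92/63, 1)
Ac = (0, 0, -8/7, 78/35)
Σ b_i: (-201/140)·1 + 12/5·1 + 2/7·1 + (-1/4)·1 = 1 ✓
b·c: 12/5·(-2) + 2/7·92/63 + (-1/4)·1 = -40861/8820 ≠ 1/2 ⇒ order 1.

1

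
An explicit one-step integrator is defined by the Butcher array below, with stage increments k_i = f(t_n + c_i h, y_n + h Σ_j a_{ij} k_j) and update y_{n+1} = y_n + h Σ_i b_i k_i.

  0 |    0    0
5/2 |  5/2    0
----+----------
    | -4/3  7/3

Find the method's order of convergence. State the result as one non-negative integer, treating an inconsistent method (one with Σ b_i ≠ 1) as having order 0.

1

b = (-4/3, 7/3)
c = (0, 5/2)
Σ b_i: (-4/3)·1 + 7/3·1 = 1 ✓
b·c: 7/3·5/2 = 35/6 ≠ 1/2 ⇒ order 1.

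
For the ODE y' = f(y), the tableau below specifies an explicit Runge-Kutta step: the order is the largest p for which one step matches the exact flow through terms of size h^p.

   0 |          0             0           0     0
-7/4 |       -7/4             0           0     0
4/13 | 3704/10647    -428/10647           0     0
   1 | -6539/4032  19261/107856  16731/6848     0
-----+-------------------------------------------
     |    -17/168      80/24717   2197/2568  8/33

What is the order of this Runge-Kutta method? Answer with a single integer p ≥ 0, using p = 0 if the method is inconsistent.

b = (-17/168, 80/24717, 2197/2568, 8/33)
c = (0, -7/4, 4/13, 1)
Ac = (0, 0, 107/1521, 253/576)
Σ b_i: (-17/168)·1 + 80/24717·1 + 2197/2568·1 + 8/33·1 = 1 ✓
b·c: 80/24717·(-7/4) + 2197/2568·4/13 + 8/33·1 = 1/2 ✓
b·c²: 80/24717·49/16 + 2197/2568·16/169 + 8/33·1 = 1/3 ✓
b·Ac: 2197/2568·107/1521 + 8/33·253/576 = 1/6 ✓
b·c³: 80/24717·(-343/64) + 2197/2568·64/2197 + 8/33·1 = 1/4 ✓
b·(c∘Ac): 2197/2568·428/19773 + 8/33·253/576 = 1/8 ✓
b·Ac²: 2197/2568·(-749/6084) + 8/33·1793/2304 = 1/12 ✓
b·A²c: 8/33·11/64 = 1/24 ✓; 4 stages ⇒ order 4.

4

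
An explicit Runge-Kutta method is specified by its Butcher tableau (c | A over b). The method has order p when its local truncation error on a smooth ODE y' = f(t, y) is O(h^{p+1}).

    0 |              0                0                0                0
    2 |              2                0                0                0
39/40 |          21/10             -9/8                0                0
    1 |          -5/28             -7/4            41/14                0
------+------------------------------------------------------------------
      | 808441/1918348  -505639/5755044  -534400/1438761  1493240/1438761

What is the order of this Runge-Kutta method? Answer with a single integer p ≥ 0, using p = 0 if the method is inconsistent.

b = (808441/1918348, -505639/5755044, -534400/1438761, 1493240/1438761)
c = (0, 2, 39/40, 1)
Ac = (0, 0, -9/4, -361/560)
Σ b_i: 808441/1918348·1 + (-505639/5755044)·1 + (-534400/1438761)·1 + 1493240/1438761·1 = 1 ✓
b·c: (-505639/5755044)·2 + (-534400/1438761)·39/40 + 1493240/1438761·1 = 1/2 ✓
b·c²: (-505639/5755044)·4 + (-534400/1438761)·1521/1600 + 1493240/1438761·1 = 1/3 ✓
b·Ac: (-534400/1438761)·(-9/4) + 1493240/1438761·(-361/560) = 1/6 ✓
b·c³: (-505639/5755044)·8 + (-534400/1438761)·59319/64000 + 1493240/1438761·1 = -89011/9591740 ≠ 1/4 ⇒ order 3.
b·(c∘Ac): (-534400/1438761)·(-351/160) + 1493240/1438761·(-361/560) = 419467/2877522 ≠ 1/8
b·Ac²: (-534400/1438761)·(-9/2) + 1493240/1438761·(-94439/22400) = -311259187/115100880 ≠ 1/12
b·A²c: 1493240/1438761·(-369/56) = -3279795/479587 ≠ 1/24

3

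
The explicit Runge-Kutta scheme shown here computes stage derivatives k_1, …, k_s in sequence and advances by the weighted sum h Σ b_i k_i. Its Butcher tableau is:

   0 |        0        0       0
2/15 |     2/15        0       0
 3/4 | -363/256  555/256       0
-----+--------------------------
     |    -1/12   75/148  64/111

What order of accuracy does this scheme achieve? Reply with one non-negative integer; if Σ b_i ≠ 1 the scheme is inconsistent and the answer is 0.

b = (-1/12, 75/148, 64/111)
c = (0, 2/15, 3/4)
Ac = (0, 0, 37/128)
Σ b_i: (-1/12)·1 + 75/148·1 + 64/111·1 = 1 ✓
b·c: 75/148·2/15 + 64/111·3/4 = 1/2 ✓
b·c²: 75/148·4/225 + 64/111·9/16 = 1/3 ✓
b·Ac: 64/111·37/128 = 1/6 ✓; 3 stages ⇒ order 3.

3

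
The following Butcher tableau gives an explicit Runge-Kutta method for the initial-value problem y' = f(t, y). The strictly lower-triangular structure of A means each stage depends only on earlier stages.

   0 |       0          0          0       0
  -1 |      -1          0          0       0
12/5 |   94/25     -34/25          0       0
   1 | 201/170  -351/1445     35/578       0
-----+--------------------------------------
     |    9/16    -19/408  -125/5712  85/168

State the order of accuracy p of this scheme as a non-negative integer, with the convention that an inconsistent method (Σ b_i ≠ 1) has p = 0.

b = (9/16, -19/408, -125/5712, 85/168)
c = (0, -1, 12/5, 1)
Ac = (0, 0, 34/25, 33/85)
Σ b_i: 9/16·1 + (-19/408)·1 + (-125/5712)·1 + 85/168·1 = 1 ✓
b·c: (-19/408)·(-1) + (-125/5712)·12/5 + 85/168·1 = 1/2 ✓
b·c²: (-19/408)·1 + (-125/5712)·144/25 + 85/168·1 = 1/3 ✓
b·Ac: (-125/5712)·34/25 + 85/168·33/85 = 1/6 ✓
b·c³: (-19/408)·(-1) + (-125/5712)·1728/125 + 85/168·1 = 1/4 ✓
b·(c∘Ac): (-125/5712)·408/125 + 85/168·33/85 = 1/8 ✓
b·Ac²: (-125/5712)·(-34/25) + 85/168·9/85 = 1/12 ✓
b·A²c: 85/168·7/85 = 1/24 ✓; 4 stages ⇒ order 4.

4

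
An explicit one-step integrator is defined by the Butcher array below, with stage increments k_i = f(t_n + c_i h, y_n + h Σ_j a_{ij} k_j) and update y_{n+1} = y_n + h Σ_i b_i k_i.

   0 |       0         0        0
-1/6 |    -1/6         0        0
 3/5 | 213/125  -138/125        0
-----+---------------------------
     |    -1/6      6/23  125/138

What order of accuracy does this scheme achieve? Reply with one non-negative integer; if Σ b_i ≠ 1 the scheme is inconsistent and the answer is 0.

3

b = (-1/6, 6/23, 125/138)
c = (0, -1/6, 3/5)
Ac = (0, 0, 23/125)
Σ b_i: (-1/6)·1 + 6/23·1 + 125/138·1 = 1 ✓
b·c: 6/23·(-1/6) + 125/138·3/5 = 1/2 ✓
b·c²: 6/23·1/36 + 125/138·9/25 = 1/3 ✓
b·Ac: 125/138·23/125 = 1/6 ✓; 3 stages ⇒ order 3.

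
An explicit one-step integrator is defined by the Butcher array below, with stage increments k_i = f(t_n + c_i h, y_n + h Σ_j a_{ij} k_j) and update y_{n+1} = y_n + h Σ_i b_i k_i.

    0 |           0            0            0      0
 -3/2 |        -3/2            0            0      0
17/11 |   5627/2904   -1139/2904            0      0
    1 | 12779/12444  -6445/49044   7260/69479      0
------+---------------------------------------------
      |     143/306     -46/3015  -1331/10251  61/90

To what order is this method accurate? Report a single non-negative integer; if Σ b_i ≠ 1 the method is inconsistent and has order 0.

4

b = (143/306, -46/3015, -1331/10251, 61/90)
c = (0, -3/2, 17/11, 1)
Ac = (0, 0, 1139/1936, 175/488)
Σ b_i: 143/306·1 + (-46/3015)·1 + (-1331/10251)·1 + 61/90·1 = 1 ✓
b·c: (-46/3015)·(-3/2) + (-1331/10251)·17/11 + 61/90·1 = 1/2 ✓
b·c²: (-46/3015)·9/4 + (-1331/10251)·289/121 + 61/90·1 = 1/3 ✓
b·Ac: (-1331/10251)·1139/1936 + 61/90·175/488 = 1/6 ✓
b·c³: (-46/3015)·(-27/8) + (-1331/10251)·4913/1331 + 61/90·1 = 1/4 ✓
b·(c∘Ac): (-1331/10251)·19363/21296 + 61/90·175/488 = 1/8 ✓
b·Ac²: (-1331/10251)·(-3417/3872) + 61/90·(-45/976) = 1/12 ✓
b·A²c: 61/90·15/244 = 1/24 ✓; 4 stages ⇒ order 4.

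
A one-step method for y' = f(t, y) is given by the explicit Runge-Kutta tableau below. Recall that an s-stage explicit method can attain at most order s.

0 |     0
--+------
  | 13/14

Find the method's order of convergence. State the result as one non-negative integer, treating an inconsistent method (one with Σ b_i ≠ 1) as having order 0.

b = (13/14)
c = (0)
Σ b_i: 13/14·1 = 13/14 ≠ 1 ⇒ order 0.

0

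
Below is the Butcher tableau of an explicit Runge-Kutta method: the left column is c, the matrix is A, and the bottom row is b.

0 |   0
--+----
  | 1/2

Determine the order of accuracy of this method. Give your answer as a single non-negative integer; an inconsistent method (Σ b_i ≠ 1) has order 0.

b = (1/2)
c = (0)
Σ b_i: 1/2·1 = 1/2 ≠ 1 ⇒ order 0.

0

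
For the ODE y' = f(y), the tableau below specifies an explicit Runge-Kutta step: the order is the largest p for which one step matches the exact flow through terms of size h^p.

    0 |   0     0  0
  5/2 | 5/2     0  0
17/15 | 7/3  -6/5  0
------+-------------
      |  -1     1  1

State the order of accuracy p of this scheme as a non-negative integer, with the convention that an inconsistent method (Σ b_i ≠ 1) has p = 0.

b = (-1, 1, 1)
c = (0, 5/2, 17/15)
Ac = (0, 0, -3)
Σ b_i: (-1)·1 + 1·1 + 1·1 = 1 ✓
b·c: 1·5/2 + 1·17/15 = 109/30 ≠ 1/2 ⇒ order 1.

1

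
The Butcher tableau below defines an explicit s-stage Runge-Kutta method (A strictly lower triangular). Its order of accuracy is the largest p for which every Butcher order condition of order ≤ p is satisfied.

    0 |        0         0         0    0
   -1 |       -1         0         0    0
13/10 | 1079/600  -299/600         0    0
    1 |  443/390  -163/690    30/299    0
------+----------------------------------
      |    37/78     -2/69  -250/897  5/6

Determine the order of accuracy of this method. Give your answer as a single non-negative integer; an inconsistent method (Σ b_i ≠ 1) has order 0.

b = (37/78, -2/69, -250/897, 5/6)
c = (0, -1, 13/10, 1)
Ac = (0, 0, 299/600, 11/30)
Σ b_i: 37/78·1 + (-2/69)·1 + (-250/897)·1 + 5/6·1 = 1 ✓
b·c: (-2/69)·(-1) + (-250/897)·13/10 + 5/6·1 = 1/2 ✓
b·c²: (-2/69)·1 + (-250/897)·169/100 + 5/6·1 = 1/3 ✓
b·Ac: (-250/897)·299/600 + 5/6·11/30 = 1/6 ✓
b·c³: (-2/69)·(-1) + (-250/897)·2197/1000 + 5/6·1 = 1/4 ✓
b·(c∘Ac): (-250/897)·3887/6000 + 5/6·11/30 = 1/8 ✓
b·Ac²: (-250/897)·(-299/600) + 5/6·(-1/15) = 1/12 ✓
b·A²c: 5/6·1/20 = 1/24 ✓; 4 stages ⇒ order 4.

4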